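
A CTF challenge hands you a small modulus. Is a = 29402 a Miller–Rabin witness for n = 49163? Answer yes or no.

yes

n − 1 = 49162 = 2^1 · 24581, so s = 1 and d = 24581.
x_0 = 29402^24581 mod 49163 = 25843.
x_0 ∉ {1, 49162} and s = 1, so 29402 is a Miller–Rabin witness and 49163 is composite.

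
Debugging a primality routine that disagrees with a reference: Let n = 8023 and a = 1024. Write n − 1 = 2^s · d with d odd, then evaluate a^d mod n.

n − 1 = 8022 = 2^1 · 4011, so s = 1 and d = 4011.
1024^4011 mod 8023 = 4971.

4971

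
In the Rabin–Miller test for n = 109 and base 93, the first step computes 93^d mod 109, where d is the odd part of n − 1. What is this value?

108

n − 1 = 108 = 2^2 · 27, so s = 2 and d = 27.
Repeated squaring mod 109: 93^1 ≡ 93, 93^2 ≡ 38, 93^4 ≡ 27, 93^8 ≡ 75, 93^16 ≡ 66.
27 = 16 + 8 + 2 + 1, so 93^27 ≡ 66·75·38·93 ≡ 108 (mod 109).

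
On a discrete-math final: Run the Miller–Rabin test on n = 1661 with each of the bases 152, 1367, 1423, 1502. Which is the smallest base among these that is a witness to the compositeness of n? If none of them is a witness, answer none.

n − 1 = 1660 = 2^2 · 415, so s = 2 and d = 415.
Base 152: x_0 = 152^415 mod 1661 = 1. x_0 = 1, so 152 is not a witness.
Base 1367: x_0 = 1367^415 mod 1661 = 1. x_0 = 1, so 1367 is not a witness.
Base 1423: x_0 = 1423^415 mod 1661 = 1. x_0 = 1, so 1423 is not a witness.
Base 1502: x_0 = 1502^415 mod 1661 = 1660. x_0 = 1660 ≡ −1, so 1502 is not a witness.
No listed base is a witness for 1661.

none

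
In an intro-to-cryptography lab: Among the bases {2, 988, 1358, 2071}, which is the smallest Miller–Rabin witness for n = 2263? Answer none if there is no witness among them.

n − 1 = 2262 = 2^1 · 1131, so s = 1 and d = 1131.
Base 2: x_0 = 2^1131 mod 2263 = 64. x_0 ∉ {1, 2262} and s = 1, so 2 is a Miller–Rabin witness and 2263 is composite.
Base 988: x_0 = 988^1131 mod 2263 = 709. x_0 ∉ {1, 2262} and s = 1, so 988 is a Miller–Rabin witness and 2263 is composite.
Base 1358: x_0 = 1358^1131 mod 2263 = 528. x_0 ∉ {1, 2262} and s = 1, so 1358 is a Miller–Rabin witness and 2263 is composite.
Base 2071: x_0 = 2071^1131 mod 2263 = 776. x_0 ∉ {1, 2262} and s = 1, so 2071 is a Miller–Rabin witness and 2263 is composite.
The smallest witness among the given bases is 2.

2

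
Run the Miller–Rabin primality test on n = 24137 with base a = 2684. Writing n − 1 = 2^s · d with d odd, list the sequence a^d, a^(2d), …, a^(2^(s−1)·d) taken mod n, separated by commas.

17009, 24136, 1

n − 1 = 24136 = 2^3 · 3017, so s = 3 and d = 3017.
x_0 = 2684^3017 mod 24137 = 17009.
x_1 = 17009^2 mod 24137 = 24136.
x_2 = 24136^2 mod 24137 = 1.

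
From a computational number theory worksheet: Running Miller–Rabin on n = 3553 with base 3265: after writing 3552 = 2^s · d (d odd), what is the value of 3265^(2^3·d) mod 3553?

1565

n − 1 = 3552 = 2^5 · 111, so s = 5 and d = 111.
Repeated squaring mod 3553: 3265^1 ≡ 3265, 3265^2 ≡ 1225, 3265^4 ≡ 1259, 3265^8 ≡ 443, 3265^16 ≡ 834, 3265^32 ≡ 2721, 3265^64 ≡ 2942.
111 = 64 + 32 + 8 + 4 + 2 + 1, so 3265^111 ≡ 2942·2721·443·1259·1225·3265 ≡ 1208 (mod 3553).
x_0 = 1208.
x_1 = 1208^2 mod 3553 = 2534.
x_2 = 2534^2 mod 3553 = 885.
x_3 = 885^2 mod 3553 = 1565.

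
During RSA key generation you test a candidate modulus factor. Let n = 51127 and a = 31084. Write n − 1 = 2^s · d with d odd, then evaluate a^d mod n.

790

n − 1 = 51126 = 2^1 · 25563, so s = 1 and d = 25563.
31084^25563 mod 51127 = 790.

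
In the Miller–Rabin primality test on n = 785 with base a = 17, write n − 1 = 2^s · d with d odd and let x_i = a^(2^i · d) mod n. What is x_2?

n − 1 = 784 = 2^4 · 49, so s = 4 and d = 49.
Repeated squaring mod 785: 17^1 ≡ 17, 17^2 ≡ 289, 17^4 ≡ 311, 17^8 ≡ 166, 17^16 ≡ 81, 17^32 ≡ 281.
49 = 32 + 16 + 1, so 17^49 ≡ 281·81·17 ≡ 717 (mod 785).
x_0 = 717.
x_1 = 717^2 mod 785 = 699.
x_2 = 699^2 mod 785 = 331.

331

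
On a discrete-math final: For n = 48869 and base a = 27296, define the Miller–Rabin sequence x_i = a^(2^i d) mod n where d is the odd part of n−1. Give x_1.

1

n − 1 = 48868 = 2^2 · 12217, so s = 2 and d = 12217.
x_0 = 27296^12217 mod 48869 = 48868.
x_1 = 48868^2 mod 48869 = 1.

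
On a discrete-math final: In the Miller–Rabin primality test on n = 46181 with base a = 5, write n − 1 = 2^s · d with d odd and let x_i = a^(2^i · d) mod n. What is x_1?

n − 1 = 46180 = 2^2 · 11545, so s = 2 and d = 11545.
x_0 = 5^11545 mod 46181 = 1.
x_1 = 1^2 mod 46181 = 1.

1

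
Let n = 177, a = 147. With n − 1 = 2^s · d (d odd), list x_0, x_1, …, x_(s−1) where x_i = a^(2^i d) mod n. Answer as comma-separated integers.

n − 1 = 176 = 2^4 · 11, so s = 4 and d = 11.
x_0 = 147^11 mod 177 = 66.
x_1 = 66^2 mod 177 = 108.
x_2 = 108^2 mod 177 = 159.
x_3 = 159^2 mod 177 = 147.

66, 108, 159, 147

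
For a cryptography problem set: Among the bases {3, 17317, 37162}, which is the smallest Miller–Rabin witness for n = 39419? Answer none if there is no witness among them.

n − 1 = 39418 = 2^1 · 19709, so s = 1 and d = 19709.
Base 3: x_0 = 3^19709 mod 39419 = 1. x_0 = 1, so 3 is not a witness.
Base 17317: x_0 = 17317^19709 mod 39419 = 39418. x_0 = 39418 ≡ −1, so 17317 is not a witness.
Base 37162: x_0 = 37162^19709 mod 39419 = 1. x_0 = 1, so 37162 is not a witness.
No listed base is a witness for 39419.

none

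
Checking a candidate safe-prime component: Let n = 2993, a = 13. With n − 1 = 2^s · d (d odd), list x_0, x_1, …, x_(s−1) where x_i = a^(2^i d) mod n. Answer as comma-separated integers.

2721, 2152, 933, 2519

n − 1 = 2992 = 2^4 · 187, so s = 4 and d = 187.
x_0 = 13^187 mod 2993 = 2721.
x_1 = 2721^2 mod 2993 = 2152.
x_2 = 2152^2 mod 2993 = 933.
x_3 = 933^2 mod 2993 = 2519.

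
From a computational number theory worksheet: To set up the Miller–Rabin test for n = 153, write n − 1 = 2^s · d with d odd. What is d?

Halving: 152 → 76 → 38 → 19; 19 is odd.
So 152 = 2^3 · 19.

19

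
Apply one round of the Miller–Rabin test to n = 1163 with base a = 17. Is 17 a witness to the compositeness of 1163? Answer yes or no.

no

n − 1 = 1162 = 2^1 · 581, so s = 1 and d = 581.
x_0 = 17^581 mod 1163 = 1162.
x_0 = 1162 ≡ −1, so 17 is not a witness.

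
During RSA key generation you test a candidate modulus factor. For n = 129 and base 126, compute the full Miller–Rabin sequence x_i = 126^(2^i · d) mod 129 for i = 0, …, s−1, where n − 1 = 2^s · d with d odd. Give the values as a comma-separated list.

n − 1 = 128 = 2^7 · 1, so s = 7 and d = 1.
x_0 = 126^1 mod 129 = 126.
x_1 = 126^2 mod 129 = 9.
x_2 = 9^2 mod 129 = 81.
x_3 = 81^2 mod 129 = 111.
x_4 = 111^2 mod 129 = 66.
x_5 = 66^2 mod 129 = 99.
x_6 = 99^2 mod 129 = 126.

126, 9, 81, 111, 66, 99, 126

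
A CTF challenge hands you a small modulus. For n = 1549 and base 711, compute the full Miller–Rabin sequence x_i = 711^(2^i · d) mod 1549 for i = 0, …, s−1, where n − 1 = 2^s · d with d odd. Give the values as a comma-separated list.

1461, 1548

n − 1 = 1548 = 2^2 · 387, so s = 2 and d = 387.
x_0 = 711^387 mod 1549 = 1461.
x_1 = 1461^2 mod 1549 = 1548.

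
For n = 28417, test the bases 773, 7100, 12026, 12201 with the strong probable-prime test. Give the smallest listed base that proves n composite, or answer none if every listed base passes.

7100

n − 1 = 28416 = 2^8 · 111, so s = 8 and d = 111.
Base 773: x_0 = 773^111 mod 28417 = 28416. x_0 = 28416 ≡ −1, so 773 is not a witness.
Base 7100: x_0 = 7100^111 mod 28417 = 11614. x_0 is neither 1 nor 28416, so continue squaring. x_1 = 11614^2 mod 28417 = 17914. x_2 = 17914^2 mod 28417 = 26632. x_3 = 26632^2 mod 28417 = 3521. x_4 = 3521^2 mod 28417 = 7629. x_5 = 7629^2 mod 28417 = 3625. x_6 = 3625^2 mod 28417 = 11971. x_7 = 11971^2 mod 28417 = 26327. Reached i = s−1 = 7 without hitting −1: 7100 is a Miller–Rabin witness and 28417 is composite.
Base 12026: x_0 = 12026^111 mod 28417 = 11716. x_0 is neither 1 nor 28416, so continue squaring. x_1 = 11716^2 mod 28417 = 10546. x_2 = 10546^2 mod 28417 = 22395. x_3 = 22395^2 mod 28417 = 4392. x_4 = 4392^2 mod 28417 = 22938. x_5 = 22938^2 mod 28417 = 11089. x_6 = 11089^2 mod 28417 = 5562. x_7 = 5562^2 mod 28417 = 18148. Reached i = s−1 = 7 without hitting −1: 12026 is a Miller–Rabin witness and 28417 is composite.
Base 12201: x_0 = 12201^111 mod 28417 = 24180. x_0 is neither 1 nor 28416, so continue squaring. x_1 = 24180^2 mod 28417 = 21042. x_2 = 21042^2 mod 28417 = 487. x_3 = 487^2 mod 28417 = 9833. x_4 = 9833^2 mod 28417 = 13255. x_5 = 13255^2 mod 28417 = 21131. x_6 = 21131^2 mod 28417 = 2840. x_7 = 2840^2 mod 28417 = 23589. Reached i = s−1 = 7 without hitting −1: 12201 is a Miller–Rabin witness and 28417 is composite.
The smallest witness among the given bases is 7100.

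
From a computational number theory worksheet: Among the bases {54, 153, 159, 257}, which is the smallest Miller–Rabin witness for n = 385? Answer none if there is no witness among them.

153

n − 1 = 384 = 2^7 · 3, so s = 7 and d = 3.
Base 54: x_0 = 54^3 mod 385 = 384. x_0 = 384 ≡ −1, so 54 is not a witness.
Base 153: x_0 = 153^3 mod 385 = 307. x_0 is neither 1 nor 384, so continue squaring. x_1 = 307^2 mod 385 = 309. x_2 = 309^2 mod 385 = 1. x_2 = 1 but x_1 ≠ ±1, a nontrivial square root of 1 — 153 is a witness and 385 is composite.
Base 159: x_0 = 159^3 mod 385 = 279. x_0 is neither 1 nor 384, so continue squaring. x_1 = 279^2 mod 385 = 71. x_2 = 71^2 mod 385 = 36. x_3 = 36^2 mod 385 = 141. x_4 = 141^2 mod 385 = 246. x_5 = 246^2 mod 385 = 71. x_6 = 71^2 mod 385 = 36. Reached i = s−1 = 6 without hitting −1: 159 is a Miller–Rabin witness and 385 is composite.
Base 257: x_0 = 257^3 mod 385 = 328. x_0 is neither 1 nor 384, so continue squaring. x_1 = 328^2 mod 385 = 169. x_2 = 169^2 mod 385 = 71. x_3 = 71^2 mod 385 = 36. x_4 = 36^2 mod 385 = 141. x_5 = 141^2 mod 385 = 246. x_6 = 246^2 mod 385 = 71. Reached i = s−1 = 6 without hitting −1: 257 is a Miller–Rabin witness and 385 is composite.
The smallest witness among the given bases is 153.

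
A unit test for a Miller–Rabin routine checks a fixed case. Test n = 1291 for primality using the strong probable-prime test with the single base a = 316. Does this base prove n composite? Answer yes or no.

no

n − 1 = 1290 = 2^1 · 645, so s = 1 and d = 645.
x_0 = 316^645 mod 1291 = 1.
x_0 = 1, so 316 is not a witness.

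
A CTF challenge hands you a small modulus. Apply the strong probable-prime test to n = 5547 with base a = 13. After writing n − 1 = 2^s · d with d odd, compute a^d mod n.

2335

n − 1 = 5546 = 2^1 · 2773, so s = 1 and d = 2773.
By repeated squaring, 13^2773 ≡ 2335 (mod 5547).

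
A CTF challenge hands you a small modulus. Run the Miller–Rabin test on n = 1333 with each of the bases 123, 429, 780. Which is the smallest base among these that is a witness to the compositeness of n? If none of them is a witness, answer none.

none

n − 1 = 1332 = 2^2 · 333, so s = 2 and d = 333.
Base 123: x_0 = 123^333 mod 1333 = 1332. x_0 = 1332 ≡ −1, so 123 is not a witness.
Base 429: x_0 = 429^333 mod 1333 = 1332. x_0 = 1332 ≡ −1, so 429 is not a witness.
Base 780: x_0 = 780^333 mod 1333 = 1. x_0 = 1, so 780 is not a witness.
No listed base is a witness for 1333.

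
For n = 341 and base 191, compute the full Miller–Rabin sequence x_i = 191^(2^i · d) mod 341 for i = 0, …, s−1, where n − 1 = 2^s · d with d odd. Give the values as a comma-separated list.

67, 56

n − 1 = 340 = 2^2 · 85, so s = 2 and d = 85.
x_0 = 191^85 mod 341 = 67.
x_1 = 67^2 mod 341 = 56.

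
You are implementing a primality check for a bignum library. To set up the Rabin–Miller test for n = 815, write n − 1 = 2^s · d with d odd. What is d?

407

Halving: 814 → 407; 407 is odd.
So 814 = 2^1 · 407.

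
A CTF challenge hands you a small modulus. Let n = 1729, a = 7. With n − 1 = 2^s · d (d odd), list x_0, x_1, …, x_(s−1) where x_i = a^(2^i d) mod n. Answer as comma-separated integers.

343, 77, 742, 742, 742, 742

n − 1 = 1728 = 2^6 · 27, so s = 6 and d = 27.
x_0 = 7^27 mod 1729 = 343.
x_1 = 343^2 mod 1729 = 77.
x_2 = 77^2 mod 1729 = 742.
x_3 = 742^2 mod 1729 = 742.
x_4 = 742^2 mod 1729 = 742.
x_5 = 742^2 mod 1729 = 742.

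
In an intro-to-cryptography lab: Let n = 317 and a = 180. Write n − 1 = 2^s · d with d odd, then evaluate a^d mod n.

n − 1 = 316 = 2^2 · 79, so s = 2 and d = 79.
180^79 mod 317 = 114.

114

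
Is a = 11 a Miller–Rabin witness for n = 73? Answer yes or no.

no

n − 1 = 72 = 2^3 · 9, so s = 3 and d = 9.
Repeated squaring mod 73: 11^1 ≡ 11, 11^2 ≡ 48, 11^4 ≡ 41, 11^8 ≡ 2.
9 = 8 + 1, so 11^9 ≡ 2·11 ≡ 22 (mod 73).
x_0 = 11^9 mod 73 = 22.
x_0 is neither 1 nor 72, so continue squaring.
x_1 = 22^2 mod 73 = 46.
x_2 = 46^2 mod 73 = 72.
x_2 ≡ −1, so 11 is not a witness.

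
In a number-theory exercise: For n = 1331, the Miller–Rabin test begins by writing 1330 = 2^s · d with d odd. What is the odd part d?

Halving: 1330 → 665; 665 is odd.
So 1330 = 2^1 · 665.

665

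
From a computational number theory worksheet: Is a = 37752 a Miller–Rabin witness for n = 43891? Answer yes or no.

no

n − 1 = 43890 = 2^1 · 21945, so s = 1 and d = 21945.
x_0 = 37752^21945 mod 43891 = 1.
x_0 = 1, so 37752 is not a witness.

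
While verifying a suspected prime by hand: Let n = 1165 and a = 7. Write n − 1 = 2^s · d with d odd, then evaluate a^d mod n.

1158

n − 1 = 1164 = 2^2 · 291, so s = 2 and d = 291.
7^291 mod 1165 = 1158.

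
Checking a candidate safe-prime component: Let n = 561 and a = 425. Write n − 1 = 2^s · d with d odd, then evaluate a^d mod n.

n − 1 = 560 = 2^4 · 35, so s = 4 and d = 35.
425^35 mod 561 = 527.

527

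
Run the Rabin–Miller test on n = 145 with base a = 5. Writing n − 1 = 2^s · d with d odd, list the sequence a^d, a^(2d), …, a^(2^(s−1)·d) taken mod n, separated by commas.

n − 1 = 144 = 2^4 · 9, so s = 4 and d = 9.
x_0 = 5^9 mod 145 = 120.
x_1 = 120^2 mod 145 = 45.
x_2 = 45^2 mod 145 = 140.
x_3 = 140^2 mod 145 = 25.

120, 45, 140, 25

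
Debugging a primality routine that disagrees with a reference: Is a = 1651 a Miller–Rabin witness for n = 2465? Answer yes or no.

yes

n − 1 = 2464 = 2^5 · 77, so s = 5 and d = 77.
x_0 = 1651^77 mod 2465 = 2361.
x_0 is neither 1 nor 2464, so continue squaring.
x_1 = 2361^2 mod 2465 = 956.
x_2 = 956^2 mod 2465 = 1886.
x_3 = 1886^2 mod 2465 = 1.
x_3 = 1 but x_2 ≠ ±1, a nontrivial square root of 1 — 1651 is a witness and 2465 is composite.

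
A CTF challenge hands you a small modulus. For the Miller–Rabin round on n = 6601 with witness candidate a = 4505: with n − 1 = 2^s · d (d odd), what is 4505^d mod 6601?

3886

n − 1 = 6600 = 2^3 · 825, so s = 3 and d = 825.
Repeated squaring mod 6601: 4505^1 ≡ 4505, 4505^2 ≡ 3551, 4505^4 ≡ 1691, 4505^8 ≡ 1248, 4505^16 ≡ 6269, 4505^32 ≡ 4608, 4505^64 ≡ 4848, 4505^128 ≡ 3544, 4505^256 ≡ 4834, 4505^512 ≡ 16.
825 = 512 + 256 + 32 + 16 + 8 + 1, so 4505^825 ≡ 16·4834·4608·6269·1248·4505 ≡ 3886 (mod 6601).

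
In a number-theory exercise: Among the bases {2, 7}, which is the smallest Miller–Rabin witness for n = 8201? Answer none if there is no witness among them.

n − 1 = 8200 = 2^3 · 1025, so s = 3 and d = 1025.
Base 2: x_0 = 2^1025 mod 8201 = 7059. x_0 is neither 1 nor 8200, so continue squaring. x_1 = 7059^2 mod 8201 = 205. x_2 = 205^2 mod 8201 = 1020. Reached i = s−1 = 2 without hitting −1: 2 is a Miller–Rabin witness and 8201 is composite.
Base 7: x_0 = 7^1025 mod 8201 = 3781. x_0 is neither 1 nor 8200, so continue squaring. x_1 = 3781^2 mod 8201 = 1618. x_2 = 1618^2 mod 8201 = 1805. Reached i = s−1 = 2 without hitting −1: 7 is a Miller–Rabin witness and 8201 is composite.
The smallest witness among the given bases is 2.

2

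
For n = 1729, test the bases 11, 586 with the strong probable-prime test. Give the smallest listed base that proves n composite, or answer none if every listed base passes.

n − 1 = 1728 = 2^6 · 27, so s = 6 and d = 27.
Base 11: x_0 = 11^27 mod 1729 = 1331. x_0 is neither 1 nor 1728, so continue squaring. x_1 = 1331^2 mod 1729 = 1065. x_2 = 1065^2 mod 1729 = 1. x_2 = 1 but x_1 ≠ ±1, a nontrivial square root of 1 — 11 is a witness and 1729 is composite.
Base 586: x_0 = 586^27 mod 1729 = 1483. x_0 is neither 1 nor 1728, so continue squaring. x_1 = 1483^2 mod 1729 = 1. x_1 = 1 but x_0 ≠ ±1, a nontrivial square root of 1 — 586 is a witness and 1729 is composite.
The smallest witness among the given bases is 11.

11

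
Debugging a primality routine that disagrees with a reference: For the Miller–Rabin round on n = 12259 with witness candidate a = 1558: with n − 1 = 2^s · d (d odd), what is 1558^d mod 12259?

10291

n − 1 = 12258 = 2^1 · 6129, so s = 1 and d = 6129.
Repeated squaring mod 12259: 1558^1 ≡ 1558, 1558^2 ≡ 82, 1558^4 ≡ 6724, 1558^8 ≡ 984, 1558^16 ≡ 12054, 1558^32 ≡ 5248, 1558^64 ≡ 7790, 1558^128 ≡ 2050, 1558^256 ≡ 9922, 1558^512 ≡ 6314, 1558^1024 ≡ 328, 1558^2048 ≡ 9512, 1558^4096 ≡ 6724.
6129 = 4096 + 1024 + 512 + 256 + 128 + 64 + 32 + 16 + 1, so 1558^6129 ≡ 6724·328·6314·9922·2050·7790·5248·12054·1558 ≡ 10291 (mod 12259).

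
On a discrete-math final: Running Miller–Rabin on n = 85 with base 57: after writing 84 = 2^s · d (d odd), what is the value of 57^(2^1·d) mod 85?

49

n − 1 = 84 = 2^2 · 21, so s = 2 and d = 21.
x_0 = 57^21 mod 85 = 7.
x_1 = 7^2 mod 85 = 49.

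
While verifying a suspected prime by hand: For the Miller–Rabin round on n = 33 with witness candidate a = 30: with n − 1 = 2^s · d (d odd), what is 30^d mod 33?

30

n − 1 = 32 = 2^5 · 1, so s = 5 and d = 1.
30^1 mod 33 = 30.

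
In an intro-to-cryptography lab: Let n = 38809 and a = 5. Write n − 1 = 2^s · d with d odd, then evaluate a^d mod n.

25624

n − 1 = 38808 = 2^3 · 4851, so s = 3 and d = 4851.
5^4851 mod 38809 = 25624.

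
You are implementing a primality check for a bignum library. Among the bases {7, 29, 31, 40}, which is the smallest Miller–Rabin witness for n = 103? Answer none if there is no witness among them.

none

n − 1 = 102 = 2^1 · 51, so s = 1 and d = 51.
Base 7: x_0 = 7^51 mod 103 = 1. x_0 = 1, so 7 is not a witness.
Base 29: x_0 = 29^51 mod 103 = 1. x_0 = 1, so 29 is not a witness.
Base 31: x_0 = 31^51 mod 103 = 102. x_0 = 102 ≡ −1, so 31 is not a witness.
Base 40: x_0 = 40^51 mod 103 = 102. x_0 = 102 ≡ −1, so 40 is not a witness.
No listed base is a witness for 103.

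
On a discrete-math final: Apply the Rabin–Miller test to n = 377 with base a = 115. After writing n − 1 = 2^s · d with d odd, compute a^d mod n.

318

n − 1 = 376 = 2^3 · 47, so s = 3 and d = 47.
115^47 mod 377 = 318.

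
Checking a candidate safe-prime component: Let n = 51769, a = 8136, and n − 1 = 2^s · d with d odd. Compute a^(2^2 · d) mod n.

1

n − 1 = 51768 = 2^3 · 6471, so s = 3 and d = 6471.
x_0 = 8136^6471 mod 51769 = 1.
x_1 = 1^2 mod 51769 = 1.
x_2 = 1^2 mod 51769 = 1.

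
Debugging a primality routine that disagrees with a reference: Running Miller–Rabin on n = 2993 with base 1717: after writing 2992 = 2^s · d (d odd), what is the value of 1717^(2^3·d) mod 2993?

n − 1 = 2992 = 2^4 · 187, so s = 4 and d = 187.
x_0 = 1717^187 mod 2993 = 718.
x_1 = 718^2 mod 2993 = 728.
x_2 = 728^2 mod 2993 = 223.
x_3 = 223^2 mod 2993 = 1841.

1841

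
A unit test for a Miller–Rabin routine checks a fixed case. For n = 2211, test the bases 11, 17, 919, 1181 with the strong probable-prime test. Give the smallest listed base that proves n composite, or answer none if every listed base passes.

11

n − 1 = 2210 = 2^1 · 1105, so s = 1 and d = 1105.
Base 11: x_0 = 11^1105 mod 2211 = 242. x_0 ∉ {1, 2210} and s = 1, so 11 is a Miller–Rabin witness and 2211 is composite.
Base 17: x_0 = 17^1105 mod 2211 = 65. x_0 ∉ {1, 2210} and s = 1, so 17 is a Miller–Rabin witness and 2211 is composite.
Base 919: x_0 = 919^1105 mod 2211 = 2188. x_0 ∉ {1, 2210} and s = 1, so 919 is a Miller–Rabin witness and 2211 is composite.
Base 1181: x_0 = 1181^1105 mod 2211 = 1970. x_0 ∉ {1, 2210} and s = 1, so 1181 is a Miller–Rabin witness and 2211 is composite.
The smallest witness among the given bases is 11.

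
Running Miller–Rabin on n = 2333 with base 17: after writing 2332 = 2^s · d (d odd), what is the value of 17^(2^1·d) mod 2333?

1

n − 1 = 2332 = 2^2 · 583, so s = 2 and d = 583.
x_0 = 17^583 mod 2333 = 2332.
x_1 = 2332^2 mod 2333 = 1.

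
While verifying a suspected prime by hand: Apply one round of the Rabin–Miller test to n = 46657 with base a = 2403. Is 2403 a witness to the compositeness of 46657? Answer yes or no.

n − 1 = 46656 = 2^6 · 729, so s = 6 and d = 729.
x_0 = 2403^729 mod 46657 = 10551.
x_0 is neither 1 nor 46656, so continue squaring.
x_1 = 10551^2 mod 46657 = 46656.
x_1 ≡ −1, so 2403 is not a witness.

no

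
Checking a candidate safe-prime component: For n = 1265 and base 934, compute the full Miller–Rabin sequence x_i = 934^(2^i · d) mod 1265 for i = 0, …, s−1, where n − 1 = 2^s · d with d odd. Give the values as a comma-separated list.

n − 1 = 1264 = 2^4 · 79, so s = 4 and d = 79.
x_0 = 934^79 mod 1265 = 494.
x_1 = 494^2 mod 1265 = 1156.
x_2 = 1156^2 mod 1265 = 496.
x_3 = 496^2 mod 1265 = 606.

494, 1156, 496, 606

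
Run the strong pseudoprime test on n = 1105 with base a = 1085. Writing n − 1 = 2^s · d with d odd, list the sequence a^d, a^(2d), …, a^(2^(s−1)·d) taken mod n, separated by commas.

n − 1 = 1104 = 2^4 · 69, so s = 4 and d = 69.
x_0 = 1085^69 mod 1105 = 590.
x_1 = 590^2 mod 1105 = 25.
x_2 = 25^2 mod 1105 = 625.
x_3 = 625^2 mod 1105 = 560.

590, 25, 625, 560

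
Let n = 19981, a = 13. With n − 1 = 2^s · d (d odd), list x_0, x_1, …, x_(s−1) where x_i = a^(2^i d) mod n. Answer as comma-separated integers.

12532, 364

n − 1 = 19980 = 2^2 · 4995, so s = 2 and d = 4995.
x_0 = 13^4995 mod 19981 = 12532.
x_1 = 12532^2 mod 19981 = 364.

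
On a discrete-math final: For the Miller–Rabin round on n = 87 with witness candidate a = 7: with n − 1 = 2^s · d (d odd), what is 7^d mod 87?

n − 1 = 86 = 2^1 · 43, so s = 1 and d = 43.
Repeated squaring mod 87: 7^1 ≡ 7, 7^2 ≡ 49, 7^4 ≡ 52, 7^8 ≡ 7, 7^16 ≡ 49, 7^32 ≡ 52.
43 = 32 + 8 + 2 + 1, so 7^43 ≡ 52·7·49·7 ≡ 7 (mod 87).

7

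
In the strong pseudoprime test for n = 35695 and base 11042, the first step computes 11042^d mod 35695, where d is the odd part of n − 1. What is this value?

n − 1 = 35694 = 2^1 · 17847, so s = 1 and d = 17847.
Repeated squaring mod 35695: 11042^1 ≡ 11042, 11042^2 ≡ 27339, 11042^4 ≡ 3316, 11042^8 ≡ 1796, 11042^16 ≡ 13066, 11042^32 ≡ 26866, 11042^64 ≡ 29056, 11042^128 ≡ 28691, 11042^256 ≡ 11086, 11042^512 ≡ 1511, 11042^1024 ≡ 34336, 11042^2048 ≡ 26436, 11042^4096 ≡ 25386, 11042^8192 ≡ 11466, 11042^16384 ≡ 4471.
17847 = 16384 + 1024 + 256 + 128 + 32 + 16 + 4 + 2 + 1, so 11042^17847 ≡ 4471·34336·11086·28691·26866·13066·3316·27339·11042 ≡ 6153 (mod 35695).

6153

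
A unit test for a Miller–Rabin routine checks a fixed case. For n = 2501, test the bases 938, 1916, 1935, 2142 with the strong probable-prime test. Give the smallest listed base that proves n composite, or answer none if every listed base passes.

n − 1 = 2500 = 2^2 · 625, so s = 2 and d = 625.
Base 938: x_0 = 938^625 mod 2501 = 2246. x_0 is neither 1 nor 2500, so continue squaring. x_1 = 2246^2 mod 2501 = 2500. x_1 ≡ −1, so 938 is not a witness.
Base 1916: x_0 = 1916^625 mod 2501 = 413. x_0 is neither 1 nor 2500, so continue squaring. x_1 = 413^2 mod 2501 = 501. Reached i = s−1 = 1 without hitting −1: 1916 is a Miller–Rabin witness and 2501 is composite.
Base 1935: x_0 = 1935^625 mod 2501 = 337. x_0 is neither 1 nor 2500, so continue squaring. x_1 = 337^2 mod 2501 = 1024. Reached i = s−1 = 1 without hitting −1: 1935 is a Miller–Rabin witness and 2501 is composite.
Base 2142: x_0 = 2142^625 mod 2501 = 2297. x_0 is neither 1 nor 2500, so continue squaring. x_1 = 2297^2 mod 2501 = 1600. Reached i = s−1 = 1 without hitting −1: 2142 is a Miller–Rabin witness and 2501 is composite.
The smallest witness among the given bases is 1916.

1916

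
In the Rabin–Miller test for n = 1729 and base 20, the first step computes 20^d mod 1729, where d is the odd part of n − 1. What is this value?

1084

n − 1 = 1728 = 2^6 · 27, so s = 6 and d = 27.
20^27 mod 1729 = 1084.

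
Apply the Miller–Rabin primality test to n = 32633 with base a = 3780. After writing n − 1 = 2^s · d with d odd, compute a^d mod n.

29665

n − 1 = 32632 = 2^3 · 4079, so s = 3 and d = 4079.
3780^4079 mod 32633 = 29665.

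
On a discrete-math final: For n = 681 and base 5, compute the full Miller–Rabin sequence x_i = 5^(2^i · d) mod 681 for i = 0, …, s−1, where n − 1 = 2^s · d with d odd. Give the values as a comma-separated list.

n − 1 = 680 = 2^3 · 85, so s = 3 and d = 85.
x_0 = 5^85 mod 681 = 542.
x_1 = 542^2 mod 681 = 253.
x_2 = 253^2 mod 681 = 676.

542, 253, 676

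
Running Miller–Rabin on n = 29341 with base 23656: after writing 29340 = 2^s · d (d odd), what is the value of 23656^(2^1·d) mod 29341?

18240

n − 1 = 29340 = 2^2 · 7335, so s = 2 and d = 7335.
By repeated squaring, 23656^7335 ≡ 24155 (mod 29341).
x_0 = 24155.
x_1 = 24155^2 mod 29341 = 18240.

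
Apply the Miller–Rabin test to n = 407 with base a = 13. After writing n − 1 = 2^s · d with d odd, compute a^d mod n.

261

n − 1 = 406 = 2^1 · 203, so s = 1 and d = 203.
By repeated squaring, 13^203 ≡ 261 (mod 407).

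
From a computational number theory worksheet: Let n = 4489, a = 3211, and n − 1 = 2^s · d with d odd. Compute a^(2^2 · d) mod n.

n − 1 = 4488 = 2^3 · 561, so s = 3 and d = 561.
Repeated squaring mod 4489: 3211^1 ≡ 3211, 3211^2 ≡ 3777, 3211^4 ≡ 4176, 3211^8 ≡ 3700, 3211^16 ≡ 3039, 3211^32 ≡ 1648, 3211^64 ≡ 59, 3211^128 ≡ 3481, 3211^256 ≡ 1550, 3211^512 ≡ 885.
561 = 512 + 32 + 16 + 1, so 3211^561 ≡ 885·1648·3039·3211 ≡ 4289 (mod 4489).
x_0 = 4289.
x_1 = 4289^2 mod 4489 = 4088.
x_2 = 4088^2 mod 4489 = 3686.

3686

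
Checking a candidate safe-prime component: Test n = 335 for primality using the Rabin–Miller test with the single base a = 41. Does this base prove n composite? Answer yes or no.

yes

n − 1 = 334 = 2^1 · 167, so s = 1 and d = 167.
Repeated squaring mod 335: 41^1 ≡ 41, 41^2 ≡ 6, 41^4 ≡ 36, 41^8 ≡ 291, 41^16 ≡ 261, 41^32 ≡ 116, 41^64 ≡ 56, 41^128 ≡ 121.
167 = 128 + 32 + 4 + 2 + 1, so 41^167 ≡ 121·116·36·6·41 ≡ 61 (mod 335).
x_0 = 41^167 mod 335 = 61.
x_0 ∉ {1, 334} and s = 1, so 41 is a Miller–Rabin witness and 335 is composite.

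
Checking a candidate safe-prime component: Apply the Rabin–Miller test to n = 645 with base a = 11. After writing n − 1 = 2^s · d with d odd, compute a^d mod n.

n − 1 = 644 = 2^2 · 161, so s = 2 and d = 161.
11^161 mod 645 = 431.

431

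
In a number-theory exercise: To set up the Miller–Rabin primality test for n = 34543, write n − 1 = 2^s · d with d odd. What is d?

17271

Halving: 34542 → 17271; 17271 is odd.
So 34542 = 2^1 · 17271.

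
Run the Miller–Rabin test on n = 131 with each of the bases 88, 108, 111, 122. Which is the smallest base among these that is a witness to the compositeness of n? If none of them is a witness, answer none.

n − 1 = 130 = 2^1 · 65, so s = 1 and d = 65.
Base 88: x_0 = 88^65 mod 131 = 130. x_0 = 130 ≡ −1, so 88 is not a witness.
Base 108: x_0 = 108^65 mod 131 = 1. x_0 = 1, so 108 is not a witness.
Base 111: x_0 = 111^65 mod 131 = 130. x_0 = 130 ≡ −1, so 111 is not a witness.
Base 122: x_0 = 122^65 mod 131 = 130. x_0 = 130 ≡ −1, so 122 is not a witness.
No listed base is a witness for 131.

none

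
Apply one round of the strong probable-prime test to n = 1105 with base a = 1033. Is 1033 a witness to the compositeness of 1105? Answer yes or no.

n − 1 = 1104 = 2^4 · 69, so s = 4 and d = 69.
x_0 = 1033^69 mod 1105 = 863.
x_0 is neither 1 nor 1104, so continue squaring.
x_1 = 863^2 mod 1105 = 1104.
x_1 ≡ −1, so 1033 is not a witness.

no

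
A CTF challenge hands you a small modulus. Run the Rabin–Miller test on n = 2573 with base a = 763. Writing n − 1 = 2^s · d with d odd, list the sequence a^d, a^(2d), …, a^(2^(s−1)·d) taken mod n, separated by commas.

n − 1 = 2572 = 2^2 · 643, so s = 2 and d = 643.
x_0 = 763^643 mod 2573 = 1285.
x_1 = 1285^2 mod 2573 = 1932.

1285, 1932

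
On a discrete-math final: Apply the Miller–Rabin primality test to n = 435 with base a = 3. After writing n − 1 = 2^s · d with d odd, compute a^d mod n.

423

n − 1 = 434 = 2^1 · 217, so s = 1 and d = 217.
3^217 mod 435 = 423.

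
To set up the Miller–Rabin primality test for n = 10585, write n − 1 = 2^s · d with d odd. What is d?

Halving: 10584 → 5292 → 2646 → 1323; 1323 is odd.
So 10584 = 2^3 · 1323.

1323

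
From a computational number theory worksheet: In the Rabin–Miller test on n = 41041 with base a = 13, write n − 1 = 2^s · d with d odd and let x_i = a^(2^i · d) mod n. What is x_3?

n − 1 = 41040 = 2^4 · 2565, so s = 4 and d = 2565.
By repeated squaring, 13^2565 ≡ 1924 (mod 41041).
x_0 = 1924.
x_1 = 1924^2 mod 41041 = 8086.
x_2 = 8086^2 mod 41041 = 5083.
x_3 = 5083^2 mod 41041 = 22100.

22100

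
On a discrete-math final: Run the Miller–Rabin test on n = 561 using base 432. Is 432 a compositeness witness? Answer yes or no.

yes

n − 1 = 560 = 2^4 · 35, so s = 4 and d = 35.
By repeated squaring, 432^35 ≡ 309 (mod 561).
x_0 = 432^35 mod 561 = 309.
x_0 is neither 1 nor 560, so continue squaring.
x_1 = 309^2 mod 561 = 111.
x_2 = 111^2 mod 561 = 540.
x_3 = 540^2 mod 561 = 441.
Reached i = s−1 = 3 without hitting −1: 432 is a Miller–Rabin witness and 561 is composite.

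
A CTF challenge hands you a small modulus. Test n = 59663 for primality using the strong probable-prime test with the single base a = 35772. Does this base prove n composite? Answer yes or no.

n − 1 = 59662 = 2^1 · 29831, so s = 1 and d = 29831.
x_0 = 35772^29831 mod 59663 = 1.
x_0 = 1, so 35772 is not a witness.

no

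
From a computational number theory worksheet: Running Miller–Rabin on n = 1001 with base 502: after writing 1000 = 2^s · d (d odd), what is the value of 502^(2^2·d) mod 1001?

n − 1 = 1000 = 2^3 · 125, so s = 3 and d = 125.
Repeated squaring mod 1001: 502^1 ≡ 502, 502^2 ≡ 753, 502^4 ≡ 443, 502^8 ≡ 53, 502^16 ≡ 807, 502^32 ≡ 599, 502^64 ≡ 443.
125 = 64 + 32 + 16 + 8 + 4 + 1, so 502^125 ≡ 443·599·807·53·443·502 ≡ 164 (mod 1001).
x_0 = 164.
x_1 = 164^2 mod 1001 = 870.
x_2 = 870^2 mod 1001 = 144.

144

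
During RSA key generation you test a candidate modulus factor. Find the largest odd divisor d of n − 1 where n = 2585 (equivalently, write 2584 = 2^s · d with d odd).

323

Halving: 2584 → 1292 → 646 → 323; 323 is odd.
So 2584 = 2^3 · 323.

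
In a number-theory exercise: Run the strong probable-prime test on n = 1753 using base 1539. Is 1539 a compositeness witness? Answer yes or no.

no

n − 1 = 1752 = 2^3 · 219, so s = 3 and d = 219.
x_0 = 1539^219 mod 1753 = 713.
x_0 is neither 1 nor 1752, so continue squaring.
x_1 = 713^2 mod 1753 = 1752.
x_1 ≡ −1, so 1539 is not a witness.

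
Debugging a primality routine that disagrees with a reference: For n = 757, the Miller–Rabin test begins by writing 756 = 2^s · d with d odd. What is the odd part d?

Halving: 756 → 378 → 189; 189 is odd.
So 756 = 2^2 · 189.

189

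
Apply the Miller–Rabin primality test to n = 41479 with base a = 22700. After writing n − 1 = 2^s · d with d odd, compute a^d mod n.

n − 1 = 41478 = 2^1 · 20739, so s = 1 and d = 20739.
22700^20739 mod 41479 = 1.

1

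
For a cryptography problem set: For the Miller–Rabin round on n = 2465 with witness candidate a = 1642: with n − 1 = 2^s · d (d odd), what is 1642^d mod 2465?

n − 1 = 2464 = 2^5 · 77, so s = 5 and d = 77.
Repeated squaring mod 2465: 1642^1 ≡ 1642, 1642^2 ≡ 1919, 1642^4 ≡ 2316, 1642^8 ≡ 16, 1642^16 ≡ 256, 1642^32 ≡ 1446, 1642^64 ≡ 596.
77 = 64 + 8 + 4 + 1, so 1642^77 ≡ 596·16·2316·1642 ≡ 2187 (mod 2465).

2187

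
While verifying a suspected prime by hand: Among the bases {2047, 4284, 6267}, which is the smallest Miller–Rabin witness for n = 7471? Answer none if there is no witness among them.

n − 1 = 7470 = 2^1 · 3735, so s = 1 and d = 3735.
Base 2047: x_0 = 2047^3735 mod 7471 = 1. x_0 = 1, so 2047 is not a witness.
Base 4284: x_0 = 4284^3735 mod 7471 = 7470. x_0 = 7470 ≡ −1, so 4284 is not a witness.
Base 6267: x_0 = 6267^3735 mod 7471 = 1. x_0 = 1, so 6267 is not a witness.
No listed base is a witness for 7471.

none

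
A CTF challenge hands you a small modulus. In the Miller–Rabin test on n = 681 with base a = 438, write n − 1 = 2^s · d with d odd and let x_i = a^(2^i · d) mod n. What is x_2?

243

n − 1 = 680 = 2^3 · 85, so s = 3 and d = 85.
Repeated squaring mod 681: 438^1 ≡ 438, 438^2 ≡ 483, 438^4 ≡ 387, 438^8 ≡ 630, 438^16 ≡ 558, 438^32 ≡ 147, 438^64 ≡ 498.
85 = 64 + 16 + 4 + 1, so 438^85 ≡ 498·558·387·438 ≡ 456 (mod 681).
x_0 = 456.
x_1 = 456^2 mod 681 = 231.
x_2 = 231^2 mod 681 = 243.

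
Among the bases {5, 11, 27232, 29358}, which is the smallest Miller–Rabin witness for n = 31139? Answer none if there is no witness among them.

n − 1 = 31138 = 2^1 · 15569, so s = 1 and d = 15569.
Base 5: x_0 = 5^15569 mod 31139 = 1. x_0 = 1, so 5 is not a witness.
Base 11: x_0 = 11^15569 mod 31139 = 31138. x_0 = 31138 ≡ −1, so 11 is not a witness.
Base 27232: x_0 = 27232^15569 mod 31139 = 1. x_0 = 1, so 27232 is not a witness.
Base 29358: x_0 = 29358^15569 mod 31139 = 1. x_0 = 1, so 29358 is not a witness.
No listed base is a witness for 31139.

none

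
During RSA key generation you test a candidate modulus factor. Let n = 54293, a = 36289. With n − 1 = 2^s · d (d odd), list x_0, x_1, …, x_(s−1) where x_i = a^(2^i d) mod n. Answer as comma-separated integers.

n − 1 = 54292 = 2^2 · 13573, so s = 2 and d = 13573.
x_0 = 36289^13573 mod 54293 = 54292.
x_1 = 54292^2 mod 54293 = 1.

54292, 1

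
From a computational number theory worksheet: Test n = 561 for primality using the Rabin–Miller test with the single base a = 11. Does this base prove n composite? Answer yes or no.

yes

n − 1 = 560 = 2^4 · 35, so s = 4 and d = 35.
Repeated squaring mod 561: 11^1 ≡ 11, 11^2 ≡ 121, 11^4 ≡ 55, 11^8 ≡ 220, 11^16 ≡ 154, 11^32 ≡ 154.
35 = 32 + 2 + 1, so 11^35 ≡ 154·121·11 ≡ 209 (mod 561).
x_0 = 11^35 mod 561 = 209.
x_0 is neither 1 nor 560, so continue squaring.
x_1 = 209^2 mod 561 = 484.
x_2 = 484^2 mod 561 = 319.
x_3 = 319^2 mod 561 = 220.
Reached i = s−1 = 3 without hitting −1: 11 is a Miller–Rabin witness and 561 is composite.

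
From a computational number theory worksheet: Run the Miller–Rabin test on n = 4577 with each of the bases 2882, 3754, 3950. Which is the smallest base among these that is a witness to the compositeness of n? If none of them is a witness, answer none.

3754

n − 1 = 4576 = 2^5 · 143, so s = 5 and d = 143.
Base 2882: x_0 = 2882^143 mod 4577 = 4576. x_0 = 4576 ≡ −1, so 2882 is not a witness.
Base 3754: x_0 = 3754^143 mod 4577 = 689. x_0 is neither 1 nor 4576, so continue squaring. x_1 = 689^2 mod 4577 = 3290. x_2 = 3290^2 mod 4577 = 4072. x_3 = 4072^2 mod 4577 = 3290. x_4 = 3290^2 mod 4577 = 4072. Reached i = s−1 = 4 without hitting −1: 3754 is a Miller–Rabin witness and 4577 is composite.
Base 3950: x_0 = 3950^143 mod 4577 = 3426. x_0 is neither 1 nor 4576, so continue squaring. x_1 = 3426^2 mod 4577 = 2048. x_2 = 2048^2 mod 4577 = 1772. x_3 = 1772^2 mod 4577 = 162. x_4 = 162^2 mod 4577 = 3359. Reached i = s−1 = 4 without hitting −1: 3950 is a Miller–Rabin witness and 4577 is composite.
The smallest witness among the given bases is 3754.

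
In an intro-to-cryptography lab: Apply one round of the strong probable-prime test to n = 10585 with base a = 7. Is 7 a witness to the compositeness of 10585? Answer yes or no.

n − 1 = 10584 = 2^3 · 1323, so s = 3 and d = 1323.
x_0 = 7^1323 mod 10585 = 5453.
x_0 is neither 1 nor 10584, so continue squaring.
x_1 = 5453^2 mod 10585 = 1944.
x_2 = 1944^2 mod 10585 = 291.
Reached i = s−1 = 2 without hitting −1: 7 is a Miller–Rabin witness and 10585 is composite.

yes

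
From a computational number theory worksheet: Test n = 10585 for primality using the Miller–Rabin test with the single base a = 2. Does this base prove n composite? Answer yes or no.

n − 1 = 10584 = 2^3 · 1323, so s = 3 and d = 1323.
x_0 = 2^1323 mod 10585 = 7958.
x_0 is neither 1 nor 10584, so continue squaring.
x_1 = 7958^2 mod 10585 = 10294.
x_2 = 10294^2 mod 10585 = 1.
x_2 = 1 but x_1 ≠ ±1, a nontrivial square root of 1 — 2 is a witness and 10585 is composite.

yes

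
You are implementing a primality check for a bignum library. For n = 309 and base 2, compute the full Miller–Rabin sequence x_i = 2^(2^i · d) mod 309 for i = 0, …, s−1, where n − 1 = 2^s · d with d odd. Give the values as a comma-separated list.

38, 208

n − 1 = 308 = 2^2 · 77, so s = 2 and d = 77.
x_0 = 2^77 mod 309 = 38.
x_1 = 38^2 mod 309 = 208.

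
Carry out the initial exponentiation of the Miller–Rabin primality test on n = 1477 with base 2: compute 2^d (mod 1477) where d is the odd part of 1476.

1030

n − 1 = 1476 = 2^2 · 369, so s = 2 and d = 369.
2^369 mod 1477 = 1030.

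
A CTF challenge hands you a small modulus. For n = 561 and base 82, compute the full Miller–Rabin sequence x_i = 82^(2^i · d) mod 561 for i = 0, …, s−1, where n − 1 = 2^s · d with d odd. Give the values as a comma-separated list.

n − 1 = 560 = 2^4 · 35, so s = 4 and d = 35.
x_0 = 82^35 mod 561 = 364.
x_1 = 364^2 mod 561 = 100.
x_2 = 100^2 mod 561 = 463.
x_3 = 463^2 mod 561 = 67.

364, 100, 463, 67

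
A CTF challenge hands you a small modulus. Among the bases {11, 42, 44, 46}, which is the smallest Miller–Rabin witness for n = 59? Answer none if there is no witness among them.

none

n − 1 = 58 = 2^1 · 29, so s = 1 and d = 29.
Base 11: x_0 = 11^29 mod 59 = 58. x_0 = 58 ≡ −1, so 11 is not a witness.
Base 42: x_0 = 42^29 mod 59 = 58. x_0 = 58 ≡ −1, so 42 is not a witness.
Base 44: x_0 = 44^29 mod 59 = 58. x_0 = 58 ≡ −1, so 44 is not a witness.
Base 46: x_0 = 46^29 mod 59 = 1. x_0 = 1, so 46 is not a witness.
No listed base is a witness for 59.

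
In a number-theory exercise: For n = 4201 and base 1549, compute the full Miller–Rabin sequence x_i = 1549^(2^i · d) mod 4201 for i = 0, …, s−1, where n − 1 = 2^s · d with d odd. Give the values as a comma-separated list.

n − 1 = 4200 = 2^3 · 525, so s = 3 and d = 525.
x_0 = 1549^525 mod 4201 = 4094.
x_1 = 4094^2 mod 4201 = 3047.
x_2 = 3047^2 mod 4201 = 4200.

4094, 3047, 4200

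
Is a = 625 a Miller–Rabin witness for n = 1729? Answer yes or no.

no

n − 1 = 1728 = 2^6 · 27, so s = 6 and d = 27.
x_0 = 625^27 mod 1729 = 1.
x_0 = 1, so 625 is not a witness.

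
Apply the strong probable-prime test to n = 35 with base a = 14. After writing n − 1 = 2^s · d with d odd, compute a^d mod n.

14

n − 1 = 34 = 2^1 · 17, so s = 1 and d = 17.
14^17 mod 35 = 14.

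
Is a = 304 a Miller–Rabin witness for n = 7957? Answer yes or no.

no

n − 1 = 7956 = 2^2 · 1989, so s = 2 and d = 1989.
By repeated squaring, 304^1989 ≡ 5156 (mod 7957).
x_0 = 304^1989 mod 7957 = 5156.
x_0 is neither 1 nor 7956, so continue squaring.
x_1 = 5156^2 mod 7957 = 7956.
x_1 ≡ −1, so 304 is not a witness.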